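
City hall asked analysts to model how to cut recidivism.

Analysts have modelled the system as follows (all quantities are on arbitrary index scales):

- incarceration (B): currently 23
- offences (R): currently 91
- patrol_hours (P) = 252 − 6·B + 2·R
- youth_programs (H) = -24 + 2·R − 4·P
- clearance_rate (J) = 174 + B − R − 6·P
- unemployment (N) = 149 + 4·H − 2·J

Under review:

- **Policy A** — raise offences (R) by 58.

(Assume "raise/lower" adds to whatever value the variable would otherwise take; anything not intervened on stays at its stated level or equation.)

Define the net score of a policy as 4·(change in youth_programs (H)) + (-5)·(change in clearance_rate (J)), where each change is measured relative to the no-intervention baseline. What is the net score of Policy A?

2378

Baseline:
  B = 23
  R = 91
  P = 252 − 6·23 + 2·91 = 296
  H = -24 + 2·91 − 4·296 = -1026
  J = 174 + 23 − 91 − 6·296 = -1670
Policy A (R + 58):
  B = 23
  R = 91 + 58 = 149
  P = 252 − 6·23 + 2·149 = 412
  H = -24 + 2·149 − 4·412 = -1374
  J = 174 + 23 − 149 − 6·412 = -2424
ΔH = -1374 − (-1026) = -348; ΔJ = -2424 − (-1670) = -754
Score = 4·(-348) + (-5)·(-754) = 2378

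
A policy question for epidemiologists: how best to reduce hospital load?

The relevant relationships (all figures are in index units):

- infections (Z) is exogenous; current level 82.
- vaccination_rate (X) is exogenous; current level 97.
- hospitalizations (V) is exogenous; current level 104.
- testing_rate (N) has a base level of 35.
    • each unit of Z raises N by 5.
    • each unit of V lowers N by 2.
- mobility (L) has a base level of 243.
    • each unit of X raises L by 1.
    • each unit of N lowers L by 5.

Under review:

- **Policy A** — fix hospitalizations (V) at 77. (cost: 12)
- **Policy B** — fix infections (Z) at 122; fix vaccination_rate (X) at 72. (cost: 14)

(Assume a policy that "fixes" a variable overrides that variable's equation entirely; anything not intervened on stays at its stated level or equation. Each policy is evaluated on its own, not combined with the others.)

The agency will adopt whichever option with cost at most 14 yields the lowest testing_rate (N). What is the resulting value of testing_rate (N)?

Policy A (V := 77):
  Z = 82
  V = 77
  N = 35 + 5·82 − 2·77 = 291
Policy B (Z := 122, X := 72):
  Z = 122
  V = 104
  N = 35 + 5·122 − 2·104 = 437
Comparing — Policy A: N=291, Policy B: N=437. Lowest is 291 (Policy A).

291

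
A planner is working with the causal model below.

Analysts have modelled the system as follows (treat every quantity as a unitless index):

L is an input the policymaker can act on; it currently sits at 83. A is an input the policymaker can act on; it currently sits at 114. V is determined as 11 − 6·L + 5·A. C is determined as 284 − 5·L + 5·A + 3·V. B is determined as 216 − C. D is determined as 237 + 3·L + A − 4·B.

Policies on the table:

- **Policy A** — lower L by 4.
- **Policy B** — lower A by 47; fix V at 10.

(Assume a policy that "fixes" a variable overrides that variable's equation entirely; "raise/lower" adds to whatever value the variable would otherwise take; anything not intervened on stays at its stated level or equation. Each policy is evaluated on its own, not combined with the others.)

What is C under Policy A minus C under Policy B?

Policy A (L − 4):
  L = 83 − 4 = 79
  A = 114
  V = 11 − 6·79 + 5·114 = 107
  C = 284 − 5·79 + 5·114 + 3·107 = 780
Policy B (A − 47, V := 10):
  L = 83
  A = 114 − 47 = 67
  V = 10
  C = 284 − 5·83 + 5·67 + 3·10 = 234
C: 780 − 234 = 546

546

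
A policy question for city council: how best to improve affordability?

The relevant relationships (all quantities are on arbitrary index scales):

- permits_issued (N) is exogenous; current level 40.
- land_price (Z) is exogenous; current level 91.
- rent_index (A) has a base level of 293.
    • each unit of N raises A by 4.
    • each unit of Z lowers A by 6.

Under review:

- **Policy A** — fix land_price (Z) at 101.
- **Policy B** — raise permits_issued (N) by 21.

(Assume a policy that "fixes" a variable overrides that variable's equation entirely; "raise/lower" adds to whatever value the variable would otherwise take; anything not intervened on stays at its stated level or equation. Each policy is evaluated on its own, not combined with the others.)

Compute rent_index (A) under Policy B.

Policy B (N + 21):
  N = 40 + 21 = 61
  Z = 91
  A = 293 + 4·61 − 6·91 = -9

-9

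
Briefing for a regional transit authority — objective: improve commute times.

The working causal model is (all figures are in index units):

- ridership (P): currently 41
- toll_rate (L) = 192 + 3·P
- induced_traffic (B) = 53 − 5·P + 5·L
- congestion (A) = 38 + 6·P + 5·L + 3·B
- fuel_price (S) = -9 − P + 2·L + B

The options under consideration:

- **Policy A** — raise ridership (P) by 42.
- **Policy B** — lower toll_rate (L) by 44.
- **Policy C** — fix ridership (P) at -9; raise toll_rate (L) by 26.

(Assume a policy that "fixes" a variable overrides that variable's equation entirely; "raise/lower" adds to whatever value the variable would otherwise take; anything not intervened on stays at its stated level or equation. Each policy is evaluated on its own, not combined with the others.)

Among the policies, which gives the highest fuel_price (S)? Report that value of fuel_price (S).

Policy A (P + 42):
  P = 41 + 42 = 83
  L = 192 + 3·83 = 441
  B = 53 − 5·83 + 5·441 = 1843
  S = -9 − 83 + 2·441 + 1843 = 2633
Policy B (L − 44):
  P = 41
  L = 192 + 3·41 (−44 from intervention) = 271
  B = 53 − 5·41 + 5·271 = 1203
  S = -9 − 41 + 2·271 + 1203 = 1695
Policy C (P := -9, L + 26):
  P = -9
  L = 192 + 3·(-9) (+26 from intervention) = 191
  B = 53 − 5·(-9) + 5·191 = 1053
  S = -9 − (-9) + 2·191 + 1053 = 1435
Comparing — Policy A: S=2633, Policy B: S=1695, Policy C: S=1435. Highest is 2633 (Policy A).

2633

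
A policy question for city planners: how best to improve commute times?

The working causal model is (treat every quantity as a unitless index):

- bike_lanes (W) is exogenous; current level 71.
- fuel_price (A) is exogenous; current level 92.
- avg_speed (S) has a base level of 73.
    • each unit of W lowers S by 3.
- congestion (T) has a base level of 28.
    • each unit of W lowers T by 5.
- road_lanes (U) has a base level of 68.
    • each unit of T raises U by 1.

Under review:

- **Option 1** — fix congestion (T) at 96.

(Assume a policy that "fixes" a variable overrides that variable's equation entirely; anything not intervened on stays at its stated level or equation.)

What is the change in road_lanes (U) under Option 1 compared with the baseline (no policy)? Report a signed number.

423

Baseline:
  W = 71
  T = 28 − 5·71 = -327
  U = 68 + (-327) = -259
Option 1 (T := 96):
  W = 71
  T = 96
  U = 68 + 96 = 164
Change in U: 164 − (-259) = 423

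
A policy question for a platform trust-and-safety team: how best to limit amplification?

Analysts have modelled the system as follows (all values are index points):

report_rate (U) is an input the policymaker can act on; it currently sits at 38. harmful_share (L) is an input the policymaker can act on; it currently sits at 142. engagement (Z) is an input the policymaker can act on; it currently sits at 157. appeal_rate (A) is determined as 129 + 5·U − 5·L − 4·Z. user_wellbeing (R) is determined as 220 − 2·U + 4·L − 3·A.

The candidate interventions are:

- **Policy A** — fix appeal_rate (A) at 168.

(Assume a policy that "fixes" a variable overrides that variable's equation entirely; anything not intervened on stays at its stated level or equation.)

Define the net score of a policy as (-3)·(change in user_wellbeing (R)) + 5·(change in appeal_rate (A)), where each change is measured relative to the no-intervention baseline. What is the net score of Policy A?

Baseline:
  U = 38
  L = 142
  Z = 157
  A = 129 + 5·38 − 5·142 − 4·157 = -1019
  R = 220 − 2·38 + 4·142 − 3·(-1019) = 3769
Policy A (A := 168):
  U = 38
  L = 142
  Z = 157
  A = 168
  R = 220 − 2·38 + 4·142 − 3·168 = 208
ΔR = 208 − 3769 = -3561; ΔA = 168 − (-1019) = 1187
Score = (-3)·(-3561) + 5·1187 = 16618

16618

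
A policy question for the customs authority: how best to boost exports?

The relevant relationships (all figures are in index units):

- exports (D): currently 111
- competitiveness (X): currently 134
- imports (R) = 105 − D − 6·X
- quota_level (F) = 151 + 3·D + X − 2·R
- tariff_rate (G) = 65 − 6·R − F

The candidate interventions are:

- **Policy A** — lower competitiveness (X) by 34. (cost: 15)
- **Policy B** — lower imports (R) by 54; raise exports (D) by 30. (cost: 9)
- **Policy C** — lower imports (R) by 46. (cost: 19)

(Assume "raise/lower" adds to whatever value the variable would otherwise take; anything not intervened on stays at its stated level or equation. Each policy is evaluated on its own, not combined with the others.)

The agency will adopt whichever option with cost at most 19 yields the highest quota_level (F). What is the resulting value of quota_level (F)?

Policy A (X − 34):
  D = 111
  X = 134 − 34 = 100
  R = 105 − 111 − 6·100 = -606
  F = 151 + 3·111 + 100 − 2·(-606) = 1796
Policy B (R − 54, D + 30):
  D = 111 + 30 = 141
  X = 134
  R = 105 − 141 − 6·134 (−54 from intervention) = -894
  F = 151 + 3·141 + 134 − 2·(-894) = 2496
Policy C (R − 46):
  D = 111
  X = 134
  R = 105 − 111 − 6·134 (−46 from intervention) = -856
  F = 151 + 3·111 + 134 − 2·(-856) = 2330
Comparing — Policy A: F=1796, Policy B: F=2496, Policy C: F=2330. Highest is 2496 (Policy B).

2496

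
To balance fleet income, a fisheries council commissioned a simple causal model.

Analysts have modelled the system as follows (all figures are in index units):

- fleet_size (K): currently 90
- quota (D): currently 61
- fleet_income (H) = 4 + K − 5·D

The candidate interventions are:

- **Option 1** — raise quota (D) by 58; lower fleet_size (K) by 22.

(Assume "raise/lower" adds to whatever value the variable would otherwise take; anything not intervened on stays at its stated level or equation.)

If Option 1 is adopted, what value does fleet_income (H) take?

-523

Option 1 (D + 58, K − 22):
  K = 90 − 22 = 68
  D = 61 + 58 = 119
  H = 4 + 68 − 5·119 = -523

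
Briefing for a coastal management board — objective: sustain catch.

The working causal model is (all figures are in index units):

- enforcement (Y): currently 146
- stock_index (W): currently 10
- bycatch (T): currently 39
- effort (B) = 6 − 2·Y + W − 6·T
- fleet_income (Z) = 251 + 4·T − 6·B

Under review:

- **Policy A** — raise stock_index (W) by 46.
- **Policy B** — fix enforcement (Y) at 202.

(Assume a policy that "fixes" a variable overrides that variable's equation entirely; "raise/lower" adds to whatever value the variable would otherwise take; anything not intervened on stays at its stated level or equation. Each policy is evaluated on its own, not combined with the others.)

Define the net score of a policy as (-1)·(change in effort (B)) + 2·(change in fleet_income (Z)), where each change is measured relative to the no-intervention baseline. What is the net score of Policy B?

Baseline:
  Y = 146
  W = 10
  T = 39
  B = 6 − 2·146 + 10 − 6·39 = -510
  Z = 251 + 4·39 − 6·(-510) = 3467
Policy B (Y := 202):
  Y = 202
  W = 10
  T = 39
  B = 6 − 2·202 + 10 − 6·39 = -622
  Z = 251 + 4·39 − 6·(-622) = 4139
ΔB = -622 − (-510) = -112; ΔZ = 4139 − 3467 = 672
Score = (-1)·(-112) + 2·672 = 1456

1456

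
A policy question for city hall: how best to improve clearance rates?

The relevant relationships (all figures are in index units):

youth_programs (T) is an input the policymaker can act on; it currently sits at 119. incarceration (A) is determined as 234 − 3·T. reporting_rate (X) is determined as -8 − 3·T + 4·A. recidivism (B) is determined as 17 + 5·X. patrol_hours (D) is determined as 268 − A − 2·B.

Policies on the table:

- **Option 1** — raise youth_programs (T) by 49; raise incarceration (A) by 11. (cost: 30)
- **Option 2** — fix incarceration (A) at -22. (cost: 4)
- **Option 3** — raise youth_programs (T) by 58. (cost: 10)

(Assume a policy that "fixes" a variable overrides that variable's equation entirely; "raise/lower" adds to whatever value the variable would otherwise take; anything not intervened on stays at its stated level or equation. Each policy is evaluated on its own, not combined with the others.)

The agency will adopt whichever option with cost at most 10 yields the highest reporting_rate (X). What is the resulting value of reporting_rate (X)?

-453

Option 2 (A := -22):
  T = 119
  A = -22
  X = -8 − 3·119 + 4·(-22) = -453
Option 3 (T + 58):
  T = 119 + 58 = 177
  A = 234 − 3·177 = -297
  X = -8 − 3·177 + 4·(-297) = -1727
Comparing — Option 2: X=-453, Option 3: X=-1727. Highest is -453 (Option 2).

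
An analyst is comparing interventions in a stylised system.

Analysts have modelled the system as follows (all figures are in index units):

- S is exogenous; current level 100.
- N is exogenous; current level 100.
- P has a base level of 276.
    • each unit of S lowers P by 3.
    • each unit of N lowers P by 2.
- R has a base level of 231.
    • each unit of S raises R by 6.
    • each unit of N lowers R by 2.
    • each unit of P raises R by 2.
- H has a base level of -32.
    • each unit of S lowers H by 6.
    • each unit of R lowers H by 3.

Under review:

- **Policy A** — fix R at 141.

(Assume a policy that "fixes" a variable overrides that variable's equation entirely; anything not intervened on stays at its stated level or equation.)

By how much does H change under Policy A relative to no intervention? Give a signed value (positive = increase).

126

Baseline:
  S = 100
  N = 100
  P = 276 − 3·100 − 2·100 = -224
  R = 231 + 6·100 − 2·100 + 2·(-224) = 183
  H = -32 − 6·100 − 3·183 = -1181
Policy A (R := 141):
  S = 100
  N = 100
  P = 276 − 3·100 − 2·100 = -224
  R = 141
  H = -32 − 6·100 − 3·141 = -1055
Change in H: -1055 − (-1181) = 126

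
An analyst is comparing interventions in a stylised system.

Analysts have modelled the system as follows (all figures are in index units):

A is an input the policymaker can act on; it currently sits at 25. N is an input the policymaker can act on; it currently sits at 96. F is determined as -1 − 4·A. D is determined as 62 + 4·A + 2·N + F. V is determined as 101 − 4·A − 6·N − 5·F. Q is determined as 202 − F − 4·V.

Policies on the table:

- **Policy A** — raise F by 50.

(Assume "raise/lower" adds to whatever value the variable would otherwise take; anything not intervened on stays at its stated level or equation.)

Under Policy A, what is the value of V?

-320

Policy A (F + 50):
  A = 25
  N = 96
  F = -1 − 4·25 (+50 from intervention) = -51
  V = 101 − 4·25 − 6·96 − 5·(-51) = -320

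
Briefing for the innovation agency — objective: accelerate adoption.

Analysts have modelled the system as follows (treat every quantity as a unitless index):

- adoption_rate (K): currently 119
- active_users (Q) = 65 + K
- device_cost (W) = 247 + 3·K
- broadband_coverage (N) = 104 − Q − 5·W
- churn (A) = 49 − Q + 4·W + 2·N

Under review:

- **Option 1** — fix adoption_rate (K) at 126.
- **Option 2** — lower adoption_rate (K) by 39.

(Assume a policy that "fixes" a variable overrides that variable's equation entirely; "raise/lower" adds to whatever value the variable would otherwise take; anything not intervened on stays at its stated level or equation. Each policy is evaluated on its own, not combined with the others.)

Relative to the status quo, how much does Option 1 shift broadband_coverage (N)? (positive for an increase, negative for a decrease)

Baseline:
  K = 119
  Q = 65 + 119 = 184
  W = 247 + 3·119 = 604
  N = 104 − 184 − 5·604 = -3100
Option 1 (K := 126):
  K = 126
  Q = 65 + 126 = 191
  W = 247 + 3·126 = 625
  N = 104 − 191 − 5·625 = -3212
Change in N: -3212 − (-3100) = -112

-112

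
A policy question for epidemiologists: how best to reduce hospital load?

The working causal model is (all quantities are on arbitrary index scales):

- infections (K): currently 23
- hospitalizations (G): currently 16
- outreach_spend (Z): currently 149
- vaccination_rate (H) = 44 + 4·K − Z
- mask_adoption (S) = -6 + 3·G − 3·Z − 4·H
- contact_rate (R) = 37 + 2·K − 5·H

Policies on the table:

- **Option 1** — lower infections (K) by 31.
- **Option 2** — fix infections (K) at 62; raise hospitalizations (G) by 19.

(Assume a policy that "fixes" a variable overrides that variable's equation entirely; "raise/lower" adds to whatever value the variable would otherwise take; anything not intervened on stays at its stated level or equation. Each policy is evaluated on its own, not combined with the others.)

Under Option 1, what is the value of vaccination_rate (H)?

Option 1 (K − 31):
  K = 23 − 31 = -8
  Z = 149
  H = 44 + 4·(-8) − 149 = -137

-137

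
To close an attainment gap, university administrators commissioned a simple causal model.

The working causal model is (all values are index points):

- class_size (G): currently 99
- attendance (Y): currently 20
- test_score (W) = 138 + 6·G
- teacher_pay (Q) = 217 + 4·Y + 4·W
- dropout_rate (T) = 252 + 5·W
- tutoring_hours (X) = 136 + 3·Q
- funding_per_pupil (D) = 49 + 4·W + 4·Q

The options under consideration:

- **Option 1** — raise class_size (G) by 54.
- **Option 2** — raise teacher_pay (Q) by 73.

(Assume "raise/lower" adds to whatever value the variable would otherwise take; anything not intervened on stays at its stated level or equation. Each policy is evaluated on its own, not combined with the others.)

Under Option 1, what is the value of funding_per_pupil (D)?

22357

Option 1 (G + 54):
  G = 99 + 54 = 153
  Y = 20
  W = 138 + 6·153 = 1056
  Q = 217 + 4·20 + 4·1056 = 4521
  D = 49 + 4·1056 + 4·4521 = 22357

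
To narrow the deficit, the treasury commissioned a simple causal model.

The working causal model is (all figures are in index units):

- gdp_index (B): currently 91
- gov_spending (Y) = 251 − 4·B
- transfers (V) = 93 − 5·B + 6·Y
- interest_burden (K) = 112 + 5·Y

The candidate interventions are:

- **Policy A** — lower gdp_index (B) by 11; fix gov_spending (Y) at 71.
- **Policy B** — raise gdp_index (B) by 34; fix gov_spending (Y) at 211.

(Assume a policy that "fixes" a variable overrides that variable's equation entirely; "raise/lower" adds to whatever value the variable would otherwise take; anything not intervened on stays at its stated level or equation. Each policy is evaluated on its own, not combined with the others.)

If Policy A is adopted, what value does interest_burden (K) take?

467

Policy A (B − 11, Y := 71):
  B = 91 − 11 = 80
  Y = 71
  K = 112 + 5·71 = 467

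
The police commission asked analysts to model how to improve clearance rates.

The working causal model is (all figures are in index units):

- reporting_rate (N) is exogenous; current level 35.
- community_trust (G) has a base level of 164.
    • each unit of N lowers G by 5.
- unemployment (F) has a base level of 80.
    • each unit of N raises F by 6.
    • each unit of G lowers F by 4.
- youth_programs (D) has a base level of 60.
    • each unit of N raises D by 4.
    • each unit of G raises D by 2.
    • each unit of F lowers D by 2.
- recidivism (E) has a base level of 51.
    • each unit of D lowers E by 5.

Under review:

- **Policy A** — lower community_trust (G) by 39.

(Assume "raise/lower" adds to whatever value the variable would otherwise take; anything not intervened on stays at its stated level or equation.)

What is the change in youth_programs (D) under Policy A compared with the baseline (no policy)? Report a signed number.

-390

Baseline:
  N = 35
  G = 164 − 5·35 = -11
  F = 80 + 6·35 − 4·(-11) = 334
  D = 60 + 4·35 + 2·(-11) − 2·334 = -490
Policy A (G − 39):
  N = 35
  G = 164 − 5·35 (−39 from intervention) = -50
  F = 80 + 6·35 − 4·(-50) = 490
  D = 60 + 4·35 + 2·(-50) − 2·490 = -880
Change in D: -880 − (-490) = -390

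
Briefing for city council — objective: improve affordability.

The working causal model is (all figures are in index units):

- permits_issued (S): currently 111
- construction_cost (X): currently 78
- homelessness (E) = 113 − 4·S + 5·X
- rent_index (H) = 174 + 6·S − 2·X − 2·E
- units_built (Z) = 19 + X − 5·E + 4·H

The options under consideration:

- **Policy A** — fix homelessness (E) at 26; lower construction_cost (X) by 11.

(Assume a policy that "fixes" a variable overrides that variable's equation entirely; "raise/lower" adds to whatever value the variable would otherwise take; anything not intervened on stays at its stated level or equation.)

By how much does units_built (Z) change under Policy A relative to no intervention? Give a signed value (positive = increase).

Baseline:
  S = 111
  X = 78
  E = 113 − 4·111 + 5·78 = 59
  H = 174 + 6·111 − 2·78 − 2·59 = 566
  Z = 19 + 78 − 5·59 + 4·566 = 2066
Policy A (E := 26, X − 11):
  S = 111
  X = 78 − 11 = 67
  E = 26
  H = 174 + 6·111 − 2·67 − 2·26 = 654
  Z = 19 + 67 − 5·26 + 4·654 = 2572
Change in Z: 2572 − 2066 = 506

506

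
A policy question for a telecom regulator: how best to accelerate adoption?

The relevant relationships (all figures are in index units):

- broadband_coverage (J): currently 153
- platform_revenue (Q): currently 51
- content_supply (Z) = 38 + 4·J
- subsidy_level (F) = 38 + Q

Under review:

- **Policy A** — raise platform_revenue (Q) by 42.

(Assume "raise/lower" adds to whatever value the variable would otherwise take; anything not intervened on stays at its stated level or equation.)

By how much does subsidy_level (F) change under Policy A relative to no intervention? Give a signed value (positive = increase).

Baseline:
  Q = 51
  F = 38 + 51 = 89
Policy A (Q + 42):
  Q = 51 + 42 = 93
  F = 38 + 93 = 131
Change in F: 131 − 89 = 42

42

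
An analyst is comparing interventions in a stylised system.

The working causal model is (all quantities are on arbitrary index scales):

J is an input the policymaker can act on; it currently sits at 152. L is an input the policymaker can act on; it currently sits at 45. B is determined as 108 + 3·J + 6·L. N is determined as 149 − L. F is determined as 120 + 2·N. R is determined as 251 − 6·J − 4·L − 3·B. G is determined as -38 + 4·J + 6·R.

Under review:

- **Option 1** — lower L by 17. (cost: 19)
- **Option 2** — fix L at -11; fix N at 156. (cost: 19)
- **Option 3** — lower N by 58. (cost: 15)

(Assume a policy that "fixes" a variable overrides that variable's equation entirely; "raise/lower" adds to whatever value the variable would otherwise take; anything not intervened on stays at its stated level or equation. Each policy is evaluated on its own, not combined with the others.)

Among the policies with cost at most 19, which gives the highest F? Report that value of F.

Option 1 (L − 17):
  L = 45 − 17 = 28
  N = 149 − 28 = 121
  F = 120 + 2·121 = 362
Option 2 (L := -11, N := 156):
  L = -11
  N = 156
  F = 120 + 2·156 = 432
Option 3 (N − 58):
  L = 45
  N = 149 − 45 (−58 from intervention) = 46
  F = 120 + 2·46 = 212
Comparing — Option 1: F=362, Option 2: F=432, Option 3: F=212. Highest is 432 (Option 2).

432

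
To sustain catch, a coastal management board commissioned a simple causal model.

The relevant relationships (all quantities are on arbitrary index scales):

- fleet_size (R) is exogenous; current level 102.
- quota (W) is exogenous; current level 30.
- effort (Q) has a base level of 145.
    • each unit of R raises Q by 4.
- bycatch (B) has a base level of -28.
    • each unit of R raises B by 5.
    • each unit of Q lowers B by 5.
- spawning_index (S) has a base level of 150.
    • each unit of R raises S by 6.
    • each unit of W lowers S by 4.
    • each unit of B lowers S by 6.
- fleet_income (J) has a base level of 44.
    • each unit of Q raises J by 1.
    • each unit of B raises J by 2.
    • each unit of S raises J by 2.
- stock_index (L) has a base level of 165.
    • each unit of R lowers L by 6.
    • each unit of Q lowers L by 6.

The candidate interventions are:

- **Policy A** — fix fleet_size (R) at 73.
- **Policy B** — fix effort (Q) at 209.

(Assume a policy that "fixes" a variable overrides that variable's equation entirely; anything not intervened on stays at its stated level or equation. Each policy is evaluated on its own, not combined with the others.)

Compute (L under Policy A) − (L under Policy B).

Policy A (R := 73):
  R = 73
  Q = 145 + 4·73 = 437
  L = 165 − 6·73 − 6·437 = -2895
Policy B (Q := 209):
  R = 102
  Q = 209
  L = 165 − 6·102 − 6·209 = -1701
L: -2895 − (-1701) = -1194

-1194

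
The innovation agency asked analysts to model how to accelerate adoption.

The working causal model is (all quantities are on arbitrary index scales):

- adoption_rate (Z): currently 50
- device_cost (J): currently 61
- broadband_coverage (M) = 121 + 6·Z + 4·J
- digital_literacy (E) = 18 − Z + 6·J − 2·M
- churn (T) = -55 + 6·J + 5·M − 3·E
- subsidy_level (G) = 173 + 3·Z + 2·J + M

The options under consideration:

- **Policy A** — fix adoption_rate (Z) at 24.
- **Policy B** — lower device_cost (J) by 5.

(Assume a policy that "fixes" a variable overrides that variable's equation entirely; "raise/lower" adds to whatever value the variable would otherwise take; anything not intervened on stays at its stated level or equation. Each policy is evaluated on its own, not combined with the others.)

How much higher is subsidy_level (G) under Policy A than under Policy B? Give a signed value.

-204

Policy A (Z := 24):
  Z = 24
  J = 61
  M = 121 + 6·24 + 4·61 = 509
  G = 173 + 3·24 + 2·61 + 509 = 876
Policy B (J − 5):
  Z = 50
  J = 61 − 5 = 56
  M = 121 + 6·50 + 4·56 = 645
  G = 173 + 3·50 + 2·56 + 645 = 1080
G: 876 − 1080 = -204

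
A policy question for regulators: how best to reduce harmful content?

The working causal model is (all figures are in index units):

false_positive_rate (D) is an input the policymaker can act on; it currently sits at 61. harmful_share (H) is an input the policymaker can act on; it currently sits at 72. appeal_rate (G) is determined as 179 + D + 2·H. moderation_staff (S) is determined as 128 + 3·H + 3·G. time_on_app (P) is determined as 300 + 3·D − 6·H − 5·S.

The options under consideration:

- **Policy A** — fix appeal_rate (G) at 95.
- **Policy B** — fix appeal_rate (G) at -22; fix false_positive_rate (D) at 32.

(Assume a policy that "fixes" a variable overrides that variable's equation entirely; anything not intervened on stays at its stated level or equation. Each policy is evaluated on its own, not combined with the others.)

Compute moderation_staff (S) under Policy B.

278

Policy B (G := -22, D := 32):
  D = 32
  H = 72
  G = -22
  S = 128 + 3·72 + 3·(-22) = 278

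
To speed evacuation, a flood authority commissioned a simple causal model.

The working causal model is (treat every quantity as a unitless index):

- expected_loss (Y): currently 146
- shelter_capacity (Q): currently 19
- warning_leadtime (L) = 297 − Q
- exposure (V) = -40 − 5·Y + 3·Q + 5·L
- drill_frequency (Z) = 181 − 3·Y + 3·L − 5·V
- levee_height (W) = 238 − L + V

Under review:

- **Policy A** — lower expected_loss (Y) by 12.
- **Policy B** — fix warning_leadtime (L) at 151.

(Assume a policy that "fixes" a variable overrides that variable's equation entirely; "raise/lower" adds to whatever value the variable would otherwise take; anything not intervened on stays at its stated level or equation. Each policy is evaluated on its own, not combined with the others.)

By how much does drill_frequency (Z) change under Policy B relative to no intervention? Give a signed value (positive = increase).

Baseline:
  Y = 146
  Q = 19
  L = 297 − 19 = 278
  V = -40 − 5·146 + 3·19 + 5·278 = 677
  Z = 181 − 3·146 + 3·278 − 5·677 = -2808
Policy B (L := 151):
  Y = 146
  Q = 19
  L = 151
  V = -40 − 5·146 + 3·19 + 5·151 = 42
  Z = 181 − 3·146 + 3·151 − 5·42 = -14
Change in Z: -14 − (-2808) = 2794

2794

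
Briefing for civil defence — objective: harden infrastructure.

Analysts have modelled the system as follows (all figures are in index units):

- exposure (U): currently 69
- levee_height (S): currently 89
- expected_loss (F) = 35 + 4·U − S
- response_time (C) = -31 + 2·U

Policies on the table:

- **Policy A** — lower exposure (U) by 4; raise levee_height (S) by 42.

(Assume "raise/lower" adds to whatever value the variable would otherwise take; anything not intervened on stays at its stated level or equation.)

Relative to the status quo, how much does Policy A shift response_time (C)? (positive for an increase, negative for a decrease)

-8

Baseline:
  U = 69
  C = -31 + 2·69 = 107
Policy A (U − 4, S + 42):
  U = 69 − 4 = 65
  C = -31 + 2·65 = 99
Change in C: 99 − 107 = -8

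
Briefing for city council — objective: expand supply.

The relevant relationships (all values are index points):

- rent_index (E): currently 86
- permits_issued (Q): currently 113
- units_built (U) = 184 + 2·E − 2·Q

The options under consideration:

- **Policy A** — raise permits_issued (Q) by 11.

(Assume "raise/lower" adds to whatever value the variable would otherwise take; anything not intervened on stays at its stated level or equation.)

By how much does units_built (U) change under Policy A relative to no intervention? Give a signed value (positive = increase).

-22

Baseline:
  E = 86
  Q = 113
  U = 184 + 2·86 − 2·113 = 130
Policy A (Q + 11):
  E = 86
  Q = 113 + 11 = 124
  U = 184 + 2·86 − 2·124 = 108
Change in U: 108 − 130 = -22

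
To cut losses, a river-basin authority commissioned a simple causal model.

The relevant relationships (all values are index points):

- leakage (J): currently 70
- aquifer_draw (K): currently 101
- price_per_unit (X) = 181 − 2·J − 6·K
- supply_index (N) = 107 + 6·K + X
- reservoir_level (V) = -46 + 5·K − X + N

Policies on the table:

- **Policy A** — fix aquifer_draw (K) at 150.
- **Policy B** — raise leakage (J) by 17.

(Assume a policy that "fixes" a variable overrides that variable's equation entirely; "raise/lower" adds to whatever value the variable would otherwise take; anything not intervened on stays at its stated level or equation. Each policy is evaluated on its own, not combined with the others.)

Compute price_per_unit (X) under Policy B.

Policy B (J + 17):
  J = 70 + 17 = 87
  K = 101
  X = 181 − 2·87 − 6·101 = -599

-599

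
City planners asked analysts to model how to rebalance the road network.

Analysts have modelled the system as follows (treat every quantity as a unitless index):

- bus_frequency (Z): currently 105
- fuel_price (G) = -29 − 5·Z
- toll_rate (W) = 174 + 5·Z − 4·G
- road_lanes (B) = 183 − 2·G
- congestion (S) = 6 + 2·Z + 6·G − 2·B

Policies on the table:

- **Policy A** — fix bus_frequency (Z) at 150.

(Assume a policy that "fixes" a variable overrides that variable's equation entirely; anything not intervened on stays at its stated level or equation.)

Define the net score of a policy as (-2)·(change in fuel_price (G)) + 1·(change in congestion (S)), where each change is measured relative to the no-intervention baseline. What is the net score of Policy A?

Baseline:
  Z = 105
  G = -29 − 5·105 = -554
  B = 183 − 2·(-554) = 1291
  S = 6 + 2·105 + 6·(-554) − 2·1291 = -5690
Policy A (Z := 150):
  Z = 150
  G = -29 − 5·150 = -779
  B = 183 − 2·(-779) = 1741
  S = 6 + 2·150 + 6·(-779) − 2·1741 = -7850
ΔG = -779 − (-554) = -225; ΔS = -7850 − (-5690) = -2160
Score = (-2)·(-225) + 1·(-2160) = -1710

-1710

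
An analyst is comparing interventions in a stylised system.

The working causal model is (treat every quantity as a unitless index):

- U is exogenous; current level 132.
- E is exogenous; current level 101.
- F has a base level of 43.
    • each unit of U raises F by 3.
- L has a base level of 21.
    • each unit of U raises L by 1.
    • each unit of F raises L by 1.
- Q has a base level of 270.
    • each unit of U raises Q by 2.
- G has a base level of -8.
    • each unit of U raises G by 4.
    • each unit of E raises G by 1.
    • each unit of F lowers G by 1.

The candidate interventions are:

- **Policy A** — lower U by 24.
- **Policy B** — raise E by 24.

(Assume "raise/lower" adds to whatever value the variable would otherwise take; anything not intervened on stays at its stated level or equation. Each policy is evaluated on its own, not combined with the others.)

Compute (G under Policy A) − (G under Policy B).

Policy A (U − 24):
  U = 132 − 24 = 108
  E = 101
  F = 43 + 3·108 = 367
  G = -8 + 4·108 + 101 − 367 = 158
Policy B (E + 24):
  U = 132
  E = 101 + 24 = 125
  F = 43 + 3·132 = 439
  G = -8 + 4·132 + 125 − 439 = 206
G: 158 − 206 = -48

-48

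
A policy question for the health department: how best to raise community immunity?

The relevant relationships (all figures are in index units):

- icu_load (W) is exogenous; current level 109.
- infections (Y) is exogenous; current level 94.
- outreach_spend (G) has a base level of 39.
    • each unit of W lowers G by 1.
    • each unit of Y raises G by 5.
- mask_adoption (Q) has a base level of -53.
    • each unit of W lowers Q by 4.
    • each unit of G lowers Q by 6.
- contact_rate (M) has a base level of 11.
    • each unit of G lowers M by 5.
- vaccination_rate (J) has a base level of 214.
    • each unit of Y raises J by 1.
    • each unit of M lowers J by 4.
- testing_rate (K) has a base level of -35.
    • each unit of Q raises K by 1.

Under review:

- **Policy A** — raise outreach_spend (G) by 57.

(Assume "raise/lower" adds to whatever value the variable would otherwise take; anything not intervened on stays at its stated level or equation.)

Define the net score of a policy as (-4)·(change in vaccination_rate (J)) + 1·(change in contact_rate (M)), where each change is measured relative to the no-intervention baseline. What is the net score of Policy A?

Baseline:
  W = 109
  Y = 94
  G = 39 − 109 + 5·94 = 400
  M = 11 − 5·400 = -1989
  J = 214 + 94 − 4·(-1989) = 8264
Policy A (G + 57):
  W = 109
  Y = 94
  G = 39 − 109 + 5·94 (+57 from intervention) = 457
  M = 11 − 5·457 = -2274
  J = 214 + 94 − 4·(-2274) = 9404
ΔJ = 9404 − 8264 = 1140; ΔM = -2274 − (-1989) = -285
Score = (-4)·1140 + 1·(-285) = -4845

-4845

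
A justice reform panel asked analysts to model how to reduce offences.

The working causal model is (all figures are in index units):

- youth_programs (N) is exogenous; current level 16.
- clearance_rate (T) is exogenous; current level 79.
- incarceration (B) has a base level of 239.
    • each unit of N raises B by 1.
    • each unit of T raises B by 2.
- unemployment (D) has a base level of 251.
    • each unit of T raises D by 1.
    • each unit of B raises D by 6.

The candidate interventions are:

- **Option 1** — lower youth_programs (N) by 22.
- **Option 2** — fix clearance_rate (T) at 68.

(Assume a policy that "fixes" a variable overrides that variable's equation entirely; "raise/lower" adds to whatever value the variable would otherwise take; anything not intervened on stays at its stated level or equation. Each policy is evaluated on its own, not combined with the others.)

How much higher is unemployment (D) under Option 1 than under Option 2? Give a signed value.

Option 1 (N − 22):
  N = 16 − 22 = -6
  T = 79
  B = 239 + (-6) + 2·79 = 391
  D = 251 + 79 + 6·391 = 2676
Option 2 (T := 68):
  N = 16
  T = 68
  B = 239 + 16 + 2·68 = 391
  D = 251 + 68 + 6·391 = 2665
D: 2676 − 2665 = 11

11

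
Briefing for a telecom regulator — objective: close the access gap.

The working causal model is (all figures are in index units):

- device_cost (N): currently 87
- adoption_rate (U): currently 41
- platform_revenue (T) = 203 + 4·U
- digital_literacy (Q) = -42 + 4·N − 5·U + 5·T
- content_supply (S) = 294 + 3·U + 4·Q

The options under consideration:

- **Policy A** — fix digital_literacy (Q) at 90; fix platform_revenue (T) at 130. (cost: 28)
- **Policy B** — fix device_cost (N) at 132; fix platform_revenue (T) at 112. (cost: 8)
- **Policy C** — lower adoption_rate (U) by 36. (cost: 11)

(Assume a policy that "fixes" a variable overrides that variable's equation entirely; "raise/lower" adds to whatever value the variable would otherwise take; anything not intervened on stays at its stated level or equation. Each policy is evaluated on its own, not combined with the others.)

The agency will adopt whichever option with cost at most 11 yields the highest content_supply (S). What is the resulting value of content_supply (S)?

5893

Policy B (N := 132, T := 112):
  N = 132
  U = 41
  T = 112
  Q = -42 + 4·132 − 5·41 + 5·112 = 841
  S = 294 + 3·41 + 4·841 = 3781
Policy C (U − 36):
  N = 87
  U = 41 − 36 = 5
  T = 203 + 4·5 = 223
  Q = -42 + 4·87 − 5·5 + 5·223 = 1396
  S = 294 + 3·5 + 4·1396 = 5893
Comparing — Policy B: S=3781, Policy C: S=5893. Highest is 5893 (Policy C).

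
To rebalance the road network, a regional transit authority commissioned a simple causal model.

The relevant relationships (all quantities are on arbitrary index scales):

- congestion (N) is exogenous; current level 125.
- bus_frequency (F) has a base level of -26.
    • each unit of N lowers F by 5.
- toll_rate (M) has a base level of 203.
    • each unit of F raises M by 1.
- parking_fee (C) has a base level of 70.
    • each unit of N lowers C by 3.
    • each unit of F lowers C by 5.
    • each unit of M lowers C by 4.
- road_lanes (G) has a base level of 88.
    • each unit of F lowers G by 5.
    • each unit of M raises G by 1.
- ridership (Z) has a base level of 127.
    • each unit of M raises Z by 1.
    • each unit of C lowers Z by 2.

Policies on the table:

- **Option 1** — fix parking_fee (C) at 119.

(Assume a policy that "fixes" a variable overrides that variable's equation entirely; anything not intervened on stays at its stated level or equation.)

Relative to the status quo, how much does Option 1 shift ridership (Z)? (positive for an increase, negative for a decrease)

Baseline:
  N = 125
  F = -26 − 5·125 = -651
  M = 203 + (-651) = -448
  C = 70 − 3·125 − 5·(-651) − 4·(-448) = 4742
  Z = 127 + (-448) − 2·4742 = -9805
Option 1 (C := 119):
  N = 125
  F = -26 − 5·125 = -651
  M = 203 + (-651) = -448
  C = 119
  Z = 127 + (-448) − 2·119 = -559
Change in Z: -559 − (-9805) = 9246

9246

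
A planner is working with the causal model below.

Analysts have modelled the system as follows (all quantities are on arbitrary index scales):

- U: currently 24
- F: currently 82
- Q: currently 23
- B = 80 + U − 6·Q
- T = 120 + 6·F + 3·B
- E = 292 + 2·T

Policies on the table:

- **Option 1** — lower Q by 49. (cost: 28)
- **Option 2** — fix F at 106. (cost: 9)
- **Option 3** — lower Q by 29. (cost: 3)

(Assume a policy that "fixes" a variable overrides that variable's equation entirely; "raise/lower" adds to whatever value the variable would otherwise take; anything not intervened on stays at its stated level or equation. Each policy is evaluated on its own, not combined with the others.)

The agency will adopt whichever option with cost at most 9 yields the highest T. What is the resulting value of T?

1032

Option 2 (F := 106):
  U = 24
  F = 106
  Q = 23
  B = 80 + 24 − 6·23 = -34
  T = 120 + 6·106 + 3·(-34) = 654
Option 3 (Q − 29):
  U = 24
  F = 82
  Q = 23 − 29 = -6
  B = 80 + 24 − 6·(-6) = 140
  T = 120 + 6·82 + 3·140 = 1032
Comparing — Option 2: T=654, Option 3: T=1032. Highest is 1032 (Option 3).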